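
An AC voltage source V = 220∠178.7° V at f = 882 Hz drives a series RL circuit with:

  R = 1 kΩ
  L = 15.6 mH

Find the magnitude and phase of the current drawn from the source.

Step 1 — Angular frequency: ω = 2π·f = 2π·882 = 5542 rad/s.
Step 2 — Component impedances:
  R: Z = R = 1000 Ω
  L: Z = jωL = j·5542·0.0156 = 0 + j86.45 Ω
Step 3 — Series combination: Z_total = R + L = 1000 + j86.45 Ω = 1004∠4.9° Ω.
Step 4 — Source phasor: V = 220∠178.7° V = -219.9 + j4.991 V.
Step 5 — Ohm's law: I = V / Z_total = (-219.9 + j4.991) / (1000 + j86.45) = -0.2179 + j0.02383 A.
Step 6 — Convert to polar: |I| = 0.2192 A, ∠I = 173.8°.

I = 0.2192∠173.8° A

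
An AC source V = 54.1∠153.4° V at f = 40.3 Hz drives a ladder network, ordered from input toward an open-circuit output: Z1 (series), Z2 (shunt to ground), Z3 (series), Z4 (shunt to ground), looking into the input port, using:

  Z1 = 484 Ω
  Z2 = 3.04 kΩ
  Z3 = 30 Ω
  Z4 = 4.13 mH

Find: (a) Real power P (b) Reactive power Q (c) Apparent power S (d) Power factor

Step 1 — Angular frequency: ω = 2π·f = 2π·40.3 = 253.2 rad/s.
Step 2 — Component impedances:
  Z1: Z = R = 484 Ω
  Z2: Z = R = 3040 Ω
  Z3: Z = R = 30 Ω
  Z4: Z = jωL = j·253.2·0.00413 = 0 + j1.046 Ω
Step 3 — Ladder network (open output): work backward from the far end, alternating series and parallel combinations. Z_in = 513.7 + j1.025 Ω = 513.7∠0.1° Ω.
Step 4 — Source phasor: V = 54.1∠153.4° V = -48.37 + j24.22 V.
Step 5 — Current: I = V / Z = -0.09407 + j0.04734 A = 0.1053∠153.3° A.
Step 6 — Complex power: S = V·I* = 5.697 + j0.01137 VA.
Step 7 — Real power: P = Re(S) = 5.697 W.
Step 8 — Reactive power: Q = Im(S) = 0.01137 VAR.
Step 9 — Apparent power: |S| = 5.697 VA.
Step 10 — Power factor: PF = P/|S| = 1 (lagging).

(a) P = 5.697 W  (b) Q = 0.01137 VAR  (c) S = 5.697 VA  (d) PF = 1 (lagging)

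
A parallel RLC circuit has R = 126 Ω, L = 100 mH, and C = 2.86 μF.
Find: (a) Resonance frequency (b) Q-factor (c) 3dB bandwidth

Step 1 — Resonance: ω₀ = 1/√(LC) = 1/√(0.1·2.86e-06) = 1870 rad/s.
Step 2 — f₀ = ω₀/(2π) = 297.6 Hz.
Step 3 — Parallel Q: Q = R/(ω₀L) = 126/(1870·0.1) = 0.6738.
Step 4 — Bandwidth: Δω = ω₀/Q = 2775 rad/s; BW = Δω/(2π) = 441.7 Hz.

(a) f₀ = 297.6 Hz  (b) Q = 0.6738  (c) BW = 441.7 Hz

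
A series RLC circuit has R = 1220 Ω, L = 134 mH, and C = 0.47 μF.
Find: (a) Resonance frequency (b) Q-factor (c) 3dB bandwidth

Step 1 — Resonance: ω₀ = 1/√(LC) = 1/√(0.134·4.7e-07) = 3985 rad/s.
Step 2 — f₀ = ω₀/(2π) = 634.2 Hz.
Step 3 — Series Q: Q = ω₀L/R = 3985·0.134/1220 = 0.4377.
Step 4 — Bandwidth: Δω = ω₀/Q = 9104 rad/s; BW = Δω/(2π) = 1449 Hz.

(a) f₀ = 634.2 Hz  (b) Q = 0.4377  (c) BW = 1449 Hz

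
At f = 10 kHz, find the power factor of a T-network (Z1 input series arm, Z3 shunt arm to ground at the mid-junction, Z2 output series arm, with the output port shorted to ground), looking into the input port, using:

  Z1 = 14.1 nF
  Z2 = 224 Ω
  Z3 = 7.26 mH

Step 1 — Angular frequency: ω = 2π·f = 2π·1e+04 = 6.283e+04 rad/s.
Step 2 — Component impedances:
  Z1: Z = 1/(jωC) = -j/(ω·C) = 0 - j1129 Ω
  Z2: Z = R = 224 Ω
  Z3: Z = jωL = j·6.283e+04·0.00726 = 0 + j456.2 Ω
Step 3 — With the output port shorted to ground, the output series arm Z2 runs from the junction to ground; the shunt arm Z3 also runs from the junction to ground. They appear in parallel: Z3 || Z2 = 180.5 + j88.63 Ω.
Step 4 — Series with input arm Z1: Z_in = Z1 + (Z3 || Z2) = 180.5 - j1040 Ω = 1056∠-80.2° Ω.
Step 5 — Power factor: PF = cos(φ) = Re(Z)/|Z| = 180.48/1055.7 = 0.171.
Step 6 — Type: Im(Z) = -1040 ⇒ leading (phase φ = -80.2°).

PF = 0.171 (leading, φ = -80.2°)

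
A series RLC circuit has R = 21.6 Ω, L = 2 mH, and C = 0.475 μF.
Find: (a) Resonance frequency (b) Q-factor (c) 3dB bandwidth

Step 1 — Resonance condition Im(Z)=0 gives ω₀ = 1/√(LC).
Step 2 — ω₀ = 1/√(0.002·4.75e-07) = 3.244e+04 rad/s.
Step 3 — f₀ = ω₀/(2π) = 5164 Hz.
Step 4 — Series Q: Q = ω₀L/R = 3.244e+04·0.002/21.6 = 3.004.
Step 5 — 3dB bandwidth: Δω = ω₀/Q = 1.08e+04 rad/s; BW = Δω/(2π) = 1719 Hz.

(a) f₀ = 5164 Hz  (b) Q = 3.004  (c) BW = 1719 Hz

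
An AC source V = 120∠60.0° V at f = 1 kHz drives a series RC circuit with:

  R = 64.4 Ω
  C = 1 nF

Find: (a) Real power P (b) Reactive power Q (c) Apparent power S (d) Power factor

Step 1 — Angular frequency: ω = 2π·f = 2π·1000 = 6283 rad/s.
Step 2 — Component impedances:
  R: Z = R = 64.4 Ω
  C: Z = 1/(jωC) = -j/(ω·C) = 0 - j1.592e+05 Ω
Step 3 — Series combination: Z_total = R + C = 64.4 - j1.592e+05 Ω = 1.592e+05∠-90.0° Ω.
Step 4 — Source phasor: V = 120∠60.0° V = 60 + j103.9 V.
Step 5 — Current: I = V / Z = -0.0006528 + j0.0003773 A = 0.000754∠150.0° A.
Step 6 — Complex power: S = V·I* = 3.661e-05 - j0.09048 VA.
Step 7 — Real power: P = Re(S) = 3.661e-05 W.
Step 8 — Reactive power: Q = Im(S) = -0.09048 VAR.
Step 9 — Apparent power: |S| = 0.09048 VA.
Step 10 — Power factor: PF = P/|S| = 0.0004046 (leading).

(a) P = 3.661e-05 W  (b) Q = -0.09048 VAR  (c) S = 0.09048 VA  (d) PF = 0.0004046 (leading)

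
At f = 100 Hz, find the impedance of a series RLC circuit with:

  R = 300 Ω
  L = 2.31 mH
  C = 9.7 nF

Step 1 — Angular frequency: ω = 2π·f = 2π·100 = 628.3 rad/s.
Step 2 — Component impedances:
  R: Z = R = 300 Ω
  L: Z = jωL = j·628.3·0.00231 = 0 + j1.451 Ω
  C: Z = 1/(jωC) = -j/(ω·C) = 0 - j1.641e+05 Ω
Step 3 — Series combination: Z_total = R + L + C = 300 - j1.641e+05 Ω = 1.641e+05∠-89.9° Ω.

Z = 300 - j1.641e+05 Ω = 1.641e+05∠-89.9° Ω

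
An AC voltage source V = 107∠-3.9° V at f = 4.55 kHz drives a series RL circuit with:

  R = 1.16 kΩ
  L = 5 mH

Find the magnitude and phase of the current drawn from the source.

Step 1 — Angular frequency: ω = 2π·f = 2π·4550 = 2.859e+04 rad/s.
Step 2 — Component impedances:
  R: Z = R = 1160 Ω
  L: Z = jωL = j·2.859e+04·0.005 = 0 + j142.9 Ω
Step 3 — Series combination: Z_total = R + L = 1160 + j142.9 Ω = 1169∠7.0° Ω.
Step 4 — Source phasor: V = 107∠-3.9° V = 106.8 - j7.278 V.
Step 5 — Ohm's law: I = V / Z_total = (106.8 - j7.278) / (1160 + j142.9) = 0.08989 - j0.01735 A.
Step 6 — Convert to polar: |I| = 0.09155 A, ∠I = -10.9°.

I = 0.09155∠-10.9° A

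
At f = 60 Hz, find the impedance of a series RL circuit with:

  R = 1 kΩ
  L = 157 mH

Step 1 — Angular frequency: ω = 2π·f = 2π·60 = 377 rad/s.
Step 2 — Component impedances:
  R: Z = R = 1000 Ω
  L: Z = jωL = j·377·0.157 = 0 + j59.19 Ω
Step 3 — Series combination: Z_total = R + L = 1000 + j59.19 Ω = 1002∠3.4° Ω.

Z = 1000 + j59.19 Ω = 1002∠3.4° Ω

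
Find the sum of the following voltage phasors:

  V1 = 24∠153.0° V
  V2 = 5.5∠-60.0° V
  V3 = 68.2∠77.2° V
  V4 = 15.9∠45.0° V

Step 1 — Convert each phasor to rectangular form:
  V1 = 24·(cos(153.0°) + j·sin(153.0°)) = -21.38 + j10.9 V
  V2 = 5.5·(cos(-60.0°) + j·sin(-60.0°)) = 2.75 - j4.763 V
  V3 = 68.2·(cos(77.2°) + j·sin(77.2°)) = 15.11 + j66.51 V
  V4 = 15.9·(cos(45.0°) + j·sin(45.0°)) = 11.24 + j11.24 V
Step 2 — Sum components: V_total = 7.718 + j83.88 V.
Step 3 — Convert to polar: |V_total| = 84.24 V, ∠V_total = 84.7°.

V_total = 84.24∠84.7° V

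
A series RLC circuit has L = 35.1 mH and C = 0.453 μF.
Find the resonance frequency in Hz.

Step 1 — Resonance condition Im(Z)=0 gives ω₀ = 1/√(LC).
Step 2 — ω₀ = 1/√(0.0351·4.53e-07) = 7930 rad/s.
Step 3 — f₀ = ω₀/(2π) = 1262 Hz.

f₀ = 1262 Hz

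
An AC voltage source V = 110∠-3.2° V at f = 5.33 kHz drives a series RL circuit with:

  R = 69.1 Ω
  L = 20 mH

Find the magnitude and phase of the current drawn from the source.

Step 1 — Angular frequency: ω = 2π·f = 2π·5330 = 3.349e+04 rad/s.
Step 2 — Component impedances:
  R: Z = R = 69.1 Ω
  L: Z = jωL = j·3.349e+04·0.02 = 0 + j669.8 Ω
Step 3 — Series combination: Z_total = R + L = 69.1 + j669.8 Ω = 673.3∠84.1° Ω.
Step 4 — Source phasor: V = 110∠-3.2° V = 109.8 - j6.14 V.
Step 5 — Ohm's law: I = V / Z_total = (109.8 - j6.14) / (69.1 + j669.8) = 0.007668 - j0.1632 A.
Step 6 — Convert to polar: |I| = 0.1634 A, ∠I = -87.3°.

I = 0.1634∠-87.3° A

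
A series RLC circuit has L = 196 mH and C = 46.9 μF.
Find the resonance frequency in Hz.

Step 1 — Resonance condition Im(Z)=0 gives ω₀ = 1/√(LC).
Step 2 — ω₀ = 1/√(0.196·4.69e-05) = 329.8 rad/s.
Step 3 — f₀ = ω₀/(2π) = 52.49 Hz.

f₀ = 52.49 Hz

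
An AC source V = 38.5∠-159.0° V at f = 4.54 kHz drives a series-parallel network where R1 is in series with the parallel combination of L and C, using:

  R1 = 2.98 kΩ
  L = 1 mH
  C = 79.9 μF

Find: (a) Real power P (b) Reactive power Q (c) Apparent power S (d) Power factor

Step 1 — Angular frequency: ω = 2π·f = 2π·4540 = 2.853e+04 rad/s.
Step 2 — Component impedances:
  R1: Z = R = 2980 Ω
  L: Z = jωL = j·2.853e+04·0.001 = 0 + j28.53 Ω
  C: Z = 1/(jωC) = -j/(ω·C) = 0 - j0.4388 Ω
Step 3 — Parallel branch: L || C = 1/(1/L + 1/C) = 0 - j0.4456 Ω.
Step 4 — Series with R1: Z_total = R1 + (L || C) = 2980 - j0.4456 Ω = 2980∠-0.0° Ω.
Step 5 — Source phasor: V = 38.5∠-159.0° V = -35.94 - j13.8 V.
Step 6 — Current: I = V / Z = -0.01206 - j0.004632 A = 0.01292∠-159.0° A.
Step 7 — Complex power: S = V·I* = 0.4974 - j7.438e-05 VA.
Step 8 — Real power: P = Re(S) = 0.4974 W.
Step 9 — Reactive power: Q = Im(S) = -7.438e-05 VAR.
Step 10 — Apparent power: |S| = 0.4974 VA.
Step 11 — Power factor: PF = P/|S| = 1 (leading).

(a) P = 0.4974 W  (b) Q = -7.438e-05 VAR  (c) S = 0.4974 VA  (d) PF = 1 (leading)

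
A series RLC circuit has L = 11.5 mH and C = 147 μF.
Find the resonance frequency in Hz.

Step 1 — Resonance condition Im(Z)=0 gives ω₀ = 1/√(LC).
Step 2 — ω₀ = 1/√(0.0115·0.000147) = 769.1 rad/s.
Step 3 — f₀ = ω₀/(2π) = 122.4 Hz.

f₀ = 122.4 Hz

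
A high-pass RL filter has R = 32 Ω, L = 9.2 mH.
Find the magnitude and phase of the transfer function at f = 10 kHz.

Step 1 — Angular frequency: ω = 2π·1e+04 = 6.283e+04 rad/s.
Step 2 — Transfer function: H(jω) = jωL/(R + jωL).
Step 3 — Numerator jωL = j·578.1; denominator R + jωL = 32 + j578.1.
Step 4 — H = 0.9969 + j0.05519.
Step 5 — Magnitude: |H| = 0.9985 (-0.0 dB); phase: φ = 3.2°.

|H| = 0.9985 (-0.0 dB), φ = 3.2°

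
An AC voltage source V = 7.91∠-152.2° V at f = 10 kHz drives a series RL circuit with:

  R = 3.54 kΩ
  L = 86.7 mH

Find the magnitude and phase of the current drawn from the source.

Step 1 — Angular frequency: ω = 2π·f = 2π·1e+04 = 6.283e+04 rad/s.
Step 2 — Component impedances:
  R: Z = R = 3540 Ω
  L: Z = jωL = j·6.283e+04·0.0867 = 0 + j5448 Ω
Step 3 — Series combination: Z_total = R + L = 3540 + j5448 Ω = 6497∠57.0° Ω.
Step 4 — Source phasor: V = 7.91∠-152.2° V = -6.997 - j3.689 V.
Step 5 — Ohm's law: I = V / Z_total = (-6.997 - j3.689) / (3540 + j5448) = -0.001063 + j0.0005937 A.
Step 6 — Convert to polar: |I| = 0.001218 A, ∠I = 150.8°.

I = 0.001218∠150.8° A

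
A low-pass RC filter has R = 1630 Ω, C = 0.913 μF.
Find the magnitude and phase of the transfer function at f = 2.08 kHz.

Step 1 — Angular frequency: ω = 2π·2080 = 1.307e+04 rad/s.
Step 2 — Transfer function: H(jω) = 1/(1 + jωRC).
Step 3 — Denominator: 1 + jωRC = 1 + j·1.307e+04·1630·9.13e-07 = 1 + j19.45.
Step 4 — H = 0.002637 - j0.05128.
Step 5 — Magnitude: |H| = 0.05135 (-25.8 dB); phase: φ = -87.1°.

|H| = 0.05135 (-25.8 dB), φ = -87.1°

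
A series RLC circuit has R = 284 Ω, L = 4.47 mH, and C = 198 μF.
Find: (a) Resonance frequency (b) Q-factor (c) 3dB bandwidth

Step 1 — Resonance: ω₀ = 1/√(LC) = 1/√(0.00447·0.000198) = 1063 rad/s.
Step 2 — f₀ = ω₀/(2π) = 169.2 Hz.
Step 3 — Series Q: Q = ω₀L/R = 1063·0.00447/284 = 0.01673.
Step 4 — Bandwidth: Δω = ω₀/Q = 6.353e+04 rad/s; BW = Δω/(2π) = 1.011e+04 Hz.

(a) f₀ = 169.2 Hz  (b) Q = 0.01673  (c) BW = 1.011e+04 Hz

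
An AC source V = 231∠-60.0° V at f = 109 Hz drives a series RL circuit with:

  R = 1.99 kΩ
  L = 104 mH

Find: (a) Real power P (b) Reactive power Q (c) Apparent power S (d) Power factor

Step 1 — Angular frequency: ω = 2π·f = 2π·109 = 684.9 rad/s.
Step 2 — Component impedances:
  R: Z = R = 1990 Ω
  L: Z = jωL = j·684.9·0.104 = 0 + j71.23 Ω
Step 3 — Series combination: Z_total = R + L = 1990 + j71.23 Ω = 1991∠2.0° Ω.
Step 4 — Source phasor: V = 231∠-60.0° V = 115.5 - j200.1 V.
Step 5 — Current: I = V / Z = 0.05437 - j0.1025 A = 0.116∠-62.0° A.
Step 6 — Complex power: S = V·I* = 26.78 + j0.9585 VA.
Step 7 — Real power: P = Re(S) = 26.78 W.
Step 8 — Reactive power: Q = Im(S) = 0.9585 VAR.
Step 9 — Apparent power: |S| = 26.8 VA.
Step 10 — Power factor: PF = P/|S| = 0.9994 (lagging).

(a) P = 26.78 W  (b) Q = 0.9585 VAR  (c) S = 26.8 VA  (d) PF = 0.9994 (lagging)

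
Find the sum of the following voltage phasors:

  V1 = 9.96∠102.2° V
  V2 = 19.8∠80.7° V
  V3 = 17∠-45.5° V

Step 1 — Convert each phasor to rectangular form:
  V1 = 9.96·(cos(102.2°) + j·sin(102.2°)) = -2.105 + j9.735 V
  V2 = 19.8·(cos(80.7°) + j·sin(80.7°)) = 3.2 + j19.54 V
  V3 = 17·(cos(-45.5°) + j·sin(-45.5°)) = 11.92 - j12.13 V
Step 2 — Sum components: V_total = 13.01 + j17.15 V.
Step 3 — Convert to polar: |V_total| = 21.53 V, ∠V_total = 52.8°.

V_total = 21.53∠52.8° V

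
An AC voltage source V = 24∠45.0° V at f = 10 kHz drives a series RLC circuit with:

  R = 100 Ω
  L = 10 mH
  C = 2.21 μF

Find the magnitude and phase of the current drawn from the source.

Step 1 — Angular frequency: ω = 2π·f = 2π·1e+04 = 6.283e+04 rad/s.
Step 2 — Component impedances:
  R: Z = R = 100 Ω
  L: Z = jωL = j·6.283e+04·0.01 = 0 + j628.3 Ω
  C: Z = 1/(jωC) = -j/(ω·C) = 0 - j7.202 Ω
Step 3 — Series combination: Z_total = R + L + C = 100 + j621.1 Ω = 629.1∠80.9° Ω.
Step 4 — Source phasor: V = 24∠45.0° V = 16.97 + j16.97 V.
Step 5 — Ohm's law: I = V / Z_total = (16.97 + j16.97) / (100 + j621.1) = 0.03092 - j0.02234 A.
Step 6 — Convert to polar: |I| = 0.03815 A, ∠I = -35.9°.

I = 0.03815∠-35.9° A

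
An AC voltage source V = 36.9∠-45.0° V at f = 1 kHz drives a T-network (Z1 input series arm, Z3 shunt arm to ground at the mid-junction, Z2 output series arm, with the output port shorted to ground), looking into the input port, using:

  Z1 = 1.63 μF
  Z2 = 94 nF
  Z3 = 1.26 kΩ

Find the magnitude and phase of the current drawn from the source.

Step 1 — Angular frequency: ω = 2π·f = 2π·1000 = 6283 rad/s.
Step 2 — Component impedances:
  Z1: Z = 1/(jωC) = -j/(ω·C) = 0 - j97.64 Ω
  Z2: Z = 1/(jωC) = -j/(ω·C) = 0 - j1693 Ω
  Z3: Z = R = 1260 Ω
Step 3 — With the output port shorted to ground, the output series arm Z2 runs from the junction to ground; the shunt arm Z3 also runs from the junction to ground. They appear in parallel: Z3 || Z2 = 810.9 - j603.5 Ω.
Step 4 — Series with input arm Z1: Z_in = Z1 + (Z3 || Z2) = 810.9 - j701.1 Ω = 1072∠-40.8° Ω.
Step 5 — Source phasor: V = 36.9∠-45.0° V = 26.09 - j26.09 V.
Step 6 — Ohm's law: I = V / Z_total = (26.09 - j26.09) / (810.9 - j701.1) = 0.03433 - j0.002493 A.
Step 7 — Convert to polar: |I| = 0.03442 A, ∠I = -4.2°.

I = 0.03442∠-4.2° A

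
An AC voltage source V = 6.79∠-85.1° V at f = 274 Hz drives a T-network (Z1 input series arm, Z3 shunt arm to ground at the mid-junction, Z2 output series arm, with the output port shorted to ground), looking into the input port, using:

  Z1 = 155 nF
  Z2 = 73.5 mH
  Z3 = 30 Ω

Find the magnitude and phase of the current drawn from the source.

Step 1 — Angular frequency: ω = 2π·f = 2π·274 = 1722 rad/s.
Step 2 — Component impedances:
  Z1: Z = 1/(jωC) = -j/(ω·C) = 0 - j3747 Ω
  Z2: Z = jωL = j·1722·0.0735 = 0 + j126.5 Ω
  Z3: Z = R = 30 Ω
Step 3 — With the output port shorted to ground, the output series arm Z2 runs from the junction to ground; the shunt arm Z3 also runs from the junction to ground. They appear in parallel: Z3 || Z2 = 28.4 + j6.734 Ω.
Step 4 — Series with input arm Z1: Z_in = Z1 + (Z3 || Z2) = 28.4 - j3741 Ω = 3741∠-89.6° Ω.
Step 5 — Source phasor: V = 6.79∠-85.1° V = 0.58 - j6.765 V.
Step 6 — Ohm's law: I = V / Z_total = (0.58 - j6.765) / (28.4 - j3741) = 0.00181 + j0.0001413 A.
Step 7 — Convert to polar: |I| = 0.001815 A, ∠I = 4.5°.

I = 0.001815∠4.5° A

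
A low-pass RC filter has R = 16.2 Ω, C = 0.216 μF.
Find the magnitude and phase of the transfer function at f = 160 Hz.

Step 1 — Angular frequency: ω = 2π·160 = 1005 rad/s.
Step 2 — Transfer function: H(jω) = 1/(1 + jωRC).
Step 3 — Denominator: 1 + jωRC = 1 + j·1005·16.2·2.16e-07 = 1 + j0.003518.
Step 4 — H = 1 - j0.003518.
Step 5 — Magnitude: |H| = 1 (-0.0 dB); phase: φ = -0.2°.

|H| = 1 (-0.0 dB), φ = -0.2°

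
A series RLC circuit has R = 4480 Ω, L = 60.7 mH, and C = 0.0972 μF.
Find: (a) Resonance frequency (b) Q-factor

Step 1 — Resonance condition Im(Z)=0 gives ω₀ = 1/√(LC).
Step 2 — ω₀ = 1/√(0.0607·9.72e-08) = 1.302e+04 rad/s.
Step 3 — f₀ = ω₀/(2π) = 2072 Hz.
Step 4 — Series Q: Q = ω₀L/R = 1.302e+04·0.0607/4480 = 0.1764.

(a) f₀ = 2072 Hz  (b) Q = 0.1764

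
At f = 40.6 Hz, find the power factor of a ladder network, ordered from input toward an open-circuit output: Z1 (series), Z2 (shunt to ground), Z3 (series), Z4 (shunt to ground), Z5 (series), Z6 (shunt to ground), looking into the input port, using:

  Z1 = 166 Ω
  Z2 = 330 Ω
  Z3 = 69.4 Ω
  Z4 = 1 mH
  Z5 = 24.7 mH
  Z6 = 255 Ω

Step 1 — Angular frequency: ω = 2π·f = 2π·40.6 = 255.1 rad/s.
Step 2 — Component impedances:
  Z1: Z = R = 166 Ω
  Z2: Z = R = 330 Ω
  Z3: Z = R = 69.4 Ω
  Z4: Z = jωL = j·255.1·0.001 = 0 + j0.2551 Ω
  Z5: Z = jωL = j·255.1·0.0247 = 0 + j6.301 Ω
  Z6: Z = R = 255 Ω
Step 3 — Ladder network (open output): work backward from the far end, alternating series and parallel combinations. Z_in = 223.3 + j0.1741 Ω = 223.3∠0.0° Ω.
Step 4 — Power factor: PF = cos(φ) = Re(Z)/|Z| = 223.3/223.3 = 1.
Step 5 — Type: Im(Z) = 0.1741 ⇒ lagging (phase φ = 0.0°).

PF = 1 (lagging, φ = 0.0°)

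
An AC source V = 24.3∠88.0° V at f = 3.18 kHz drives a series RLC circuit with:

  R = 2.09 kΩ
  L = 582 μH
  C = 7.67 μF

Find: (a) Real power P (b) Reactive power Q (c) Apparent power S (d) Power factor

Step 1 — Angular frequency: ω = 2π·f = 2π·3180 = 1.998e+04 rad/s.
Step 2 — Component impedances:
  R: Z = R = 2090 Ω
  L: Z = jωL = j·1.998e+04·0.000582 = 0 + j11.63 Ω
  C: Z = 1/(jωC) = -j/(ω·C) = 0 - j6.525 Ω
Step 3 — Series combination: Z_total = R + L + C = 2090 + j5.103 Ω = 2090∠0.1° Ω.
Step 4 — Source phasor: V = 24.3∠88.0° V = 0.8481 + j24.29 V.
Step 5 — Current: I = V / Z = 0.0004341 + j0.01162 A = 0.01163∠87.9° A.
Step 6 — Complex power: S = V·I* = 0.2825 + j0.0006899 VA.
Step 7 — Real power: P = Re(S) = 0.2825 W.
Step 8 — Reactive power: Q = Im(S) = 0.0006899 VAR.
Step 9 — Apparent power: |S| = 0.2825 VA.
Step 10 — Power factor: PF = P/|S| = 1 (lagging).

(a) P = 0.2825 W  (b) Q = 0.0006899 VAR  (c) S = 0.2825 VA  (d) PF = 1 (lagging)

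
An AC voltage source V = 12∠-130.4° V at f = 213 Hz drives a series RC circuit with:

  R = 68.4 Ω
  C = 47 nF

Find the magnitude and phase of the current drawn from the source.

Step 1 — Angular frequency: ω = 2π·f = 2π·213 = 1338 rad/s.
Step 2 — Component impedances:
  R: Z = R = 68.4 Ω
  C: Z = 1/(jωC) = -j/(ω·C) = 0 - j1.59e+04 Ω
Step 3 — Series combination: Z_total = R + C = 68.4 - j1.59e+04 Ω = 1.59e+04∠-89.8° Ω.
Step 4 — Source phasor: V = 12∠-130.4° V = -7.777 - j9.138 V.
Step 5 — Ohm's law: I = V / Z_total = (-7.777 - j9.138) / (68.4 - j1.59e+04) = 0.0005727 - j0.0004917 A.
Step 6 — Convert to polar: |I| = 0.0007548 A, ∠I = -40.6°.

I = 0.0007548∠-40.6° A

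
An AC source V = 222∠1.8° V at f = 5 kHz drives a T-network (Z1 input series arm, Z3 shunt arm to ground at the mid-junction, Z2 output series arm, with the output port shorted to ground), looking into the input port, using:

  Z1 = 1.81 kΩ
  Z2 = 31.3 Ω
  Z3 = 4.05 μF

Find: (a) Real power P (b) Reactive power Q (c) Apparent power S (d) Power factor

Step 1 — Angular frequency: ω = 2π·f = 2π·5000 = 3.142e+04 rad/s.
Step 2 — Component impedances:
  Z1: Z = R = 1810 Ω
  Z2: Z = R = 31.3 Ω
  Z3: Z = 1/(jωC) = -j/(ω·C) = 0 - j7.86 Ω
Step 3 — With the output port shorted to ground, the output series arm Z2 runs from the junction to ground; the shunt arm Z3 also runs from the junction to ground. They appear in parallel: Z3 || Z2 = 1.856 - j7.393 Ω.
Step 4 — Series with input arm Z1: Z_in = Z1 + (Z3 || Z2) = 1812 - j7.393 Ω = 1812∠-0.2° Ω.
Step 5 — Source phasor: V = 222∠1.8° V = 221.9 + j6.973 V.
Step 6 — Current: I = V / Z = 0.1224 + j0.004348 A = 0.1225∠2.0° A.
Step 7 — Complex power: S = V·I* = 27.2 - j0.111 VA.
Step 8 — Real power: P = Re(S) = 27.2 W.
Step 9 — Reactive power: Q = Im(S) = -0.111 VAR.
Step 10 — Apparent power: |S| = 27.2 VA.
Step 11 — Power factor: PF = P/|S| = 1 (leading).

(a) P = 27.2 W  (b) Q = -0.111 VAR  (c) S = 27.2 VA  (d) PF = 1 (leading)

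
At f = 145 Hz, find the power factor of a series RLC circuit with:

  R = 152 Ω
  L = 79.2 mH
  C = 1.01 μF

Step 1 — Angular frequency: ω = 2π·f = 2π·145 = 911.1 rad/s.
Step 2 — Component impedances:
  R: Z = R = 152 Ω
  L: Z = jωL = j·911.1·0.0792 = 0 + j72.16 Ω
  C: Z = 1/(jωC) = -j/(ω·C) = 0 - j1087 Ω
Step 3 — Series combination: Z_total = R + L + C = 152 - j1015 Ω = 1026∠-81.5° Ω.
Step 4 — Power factor: PF = cos(φ) = Re(Z)/|Z| = 152/1025.9 = 0.1482.
Step 5 — Type: Im(Z) = -1015 ⇒ leading (phase φ = -81.5°).

PF = 0.1482 (leading, φ = -81.5°)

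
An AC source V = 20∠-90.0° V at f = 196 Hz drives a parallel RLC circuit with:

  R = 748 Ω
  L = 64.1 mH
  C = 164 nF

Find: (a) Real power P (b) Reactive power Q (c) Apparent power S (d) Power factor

Step 1 — Angular frequency: ω = 2π·f = 2π·196 = 1232 rad/s.
Step 2 — Component impedances:
  R: Z = R = 748 Ω
  L: Z = jωL = j·1232·0.0641 = 0 + j78.94 Ω
  C: Z = 1/(jωC) = -j/(ω·C) = 0 - j4951 Ω
Step 3 — Parallel combination: 1/Z_total = 1/R + 1/L + 1/C; Z_total = 8.505 + j79.31 Ω = 79.76∠83.9° Ω.
Step 4 — Source phasor: V = 20∠-90.0° V = 0 - j20 V.
Step 5 — Current: I = V / Z = -0.2493 - j0.02674 A = 0.2507∠-173.9° A.
Step 6 — Complex power: S = V·I* = 0.5348 + j4.986 VA.
Step 7 — Real power: P = Re(S) = 0.5348 W.
Step 8 — Reactive power: Q = Im(S) = 4.986 VAR.
Step 9 — Apparent power: |S| = 5.015 VA.
Step 10 — Power factor: PF = P/|S| = 0.1066 (lagging).

(a) P = 0.5348 W  (b) Q = 4.986 VAR  (c) S = 5.015 VA  (d) PF = 0.1066 (lagging)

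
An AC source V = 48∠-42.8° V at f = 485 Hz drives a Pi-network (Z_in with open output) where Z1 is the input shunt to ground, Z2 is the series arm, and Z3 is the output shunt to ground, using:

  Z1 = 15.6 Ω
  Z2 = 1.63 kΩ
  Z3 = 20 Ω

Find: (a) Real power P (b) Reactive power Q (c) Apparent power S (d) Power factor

Step 1 — Angular frequency: ω = 2π·f = 2π·485 = 3047 rad/s.
Step 2 — Component impedances:
  Z1: Z = R = 15.6 Ω
  Z2: Z = R = 1630 Ω
  Z3: Z = R = 20 Ω
Step 3 — With open output, the series arm Z2 and the output shunt Z3 appear in series to ground: Z2 + Z3 = 1650 Ω.
Step 4 — Parallel with input shunt Z1: Z_in = Z1 || (Z2 + Z3) = 15.45 Ω = 15.45∠0.0° Ω.
Step 5 — Source phasor: V = 48∠-42.8° V = 35.22 - j32.61 V.
Step 6 — Current: I = V / Z = 2.279 - j2.11 A = 3.106∠-42.8° A.
Step 7 — Complex power: S = V·I* = 149.1 VA.
Step 8 — Real power: P = Re(S) = 149.1 W.
Step 9 — Reactive power: Q = Im(S) = 0 VAR.
Step 10 — Apparent power: |S| = 149.1 VA.
Step 11 — Power factor: PF = P/|S| = 1 (unity).

(a) P = 149.1 W  (b) Q = 0 VAR  (c) S = 149.1 VA  (d) PF = 1 (unity)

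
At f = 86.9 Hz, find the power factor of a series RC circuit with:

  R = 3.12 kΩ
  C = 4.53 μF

Step 1 — Angular frequency: ω = 2π·f = 2π·86.9 = 546 rad/s.
Step 2 — Component impedances:
  R: Z = R = 3120 Ω
  C: Z = 1/(jωC) = -j/(ω·C) = 0 - j404.3 Ω
Step 3 — Series combination: Z_total = R + C = 3120 - j404.3 Ω = 3146∠-7.4° Ω.
Step 4 — Power factor: PF = cos(φ) = Re(Z)/|Z| = 3120/3146 = 0.9917.
Step 5 — Type: Im(Z) = -404.3 ⇒ leading (phase φ = -7.4°).

PF = 0.9917 (leading, φ = -7.4°)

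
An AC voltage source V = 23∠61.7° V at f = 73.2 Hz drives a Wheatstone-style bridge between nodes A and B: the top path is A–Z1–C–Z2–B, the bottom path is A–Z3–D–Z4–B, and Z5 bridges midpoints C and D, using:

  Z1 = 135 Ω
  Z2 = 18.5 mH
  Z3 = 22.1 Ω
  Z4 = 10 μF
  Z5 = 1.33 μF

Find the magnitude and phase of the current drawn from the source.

Step 1 — Angular frequency: ω = 2π·f = 2π·73.2 = 459.9 rad/s.
Step 2 — Component impedances:
  Z1: Z = R = 135 Ω
  Z2: Z = jωL = j·459.9·0.0185 = 0 + j8.509 Ω
  Z3: Z = R = 22.1 Ω
  Z4: Z = 1/(jωC) = -j/(ω·C) = 0 - j217.4 Ω
  Z5: Z = 1/(jωC) = -j/(ω·C) = 0 - j1635 Ω
Step 3 — Bridge requires nodal analysis (the Z5 bridge couples midpoints C and D, so the two paths cannot be reduced to a simple series/parallel combination). Setting node B to ground and injecting 1 A at node A, the 3-node admittance system at A, C, D solves to V_A = Z_AB = 93.02 - j53.92 Ω = 107.5∠-30.1° Ω.
Step 4 — Source phasor: V = 23∠61.7° V = 10.9 + j20.25 V.
Step 5 — Ohm's law: I = V / Z_total = (10.9 + j20.25) / (93.02 - j53.92) = -0.006726 + j0.2138 A.
Step 6 — Convert to polar: |I| = 0.2139 A, ∠I = 91.8°.

I = 0.2139∠91.8° A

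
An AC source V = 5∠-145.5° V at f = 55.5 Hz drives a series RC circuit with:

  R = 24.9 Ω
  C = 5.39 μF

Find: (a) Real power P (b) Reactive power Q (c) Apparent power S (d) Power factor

Step 1 — Angular frequency: ω = 2π·f = 2π·55.5 = 348.7 rad/s.
Step 2 — Component impedances:
  R: Z = R = 24.9 Ω
  C: Z = 1/(jωC) = -j/(ω·C) = 0 - j532 Ω
Step 3 — Series combination: Z_total = R + C = 24.9 - j532 Ω = 532.6∠-87.3° Ω.
Step 4 — Source phasor: V = 5∠-145.5° V = -4.121 - j2.832 V.
Step 5 — Current: I = V / Z = 0.00495 - j0.007977 A = 0.009388∠-58.2° A.
Step 6 — Complex power: S = V·I* = 0.002194 - j0.04689 VA.
Step 7 — Real power: P = Re(S) = 0.002194 W.
Step 8 — Reactive power: Q = Im(S) = -0.04689 VAR.
Step 9 — Apparent power: |S| = 0.04694 VA.
Step 10 — Power factor: PF = P/|S| = 0.04675 (leading).

(a) P = 0.002194 W  (b) Q = -0.04689 VAR  (c) S = 0.04694 VA  (d) PF = 0.04675 (leading)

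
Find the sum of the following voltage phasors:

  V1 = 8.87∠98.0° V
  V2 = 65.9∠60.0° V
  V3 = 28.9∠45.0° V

Step 1 — Convert each phasor to rectangular form:
  V1 = 8.87·(cos(98.0°) + j·sin(98.0°)) = -1.234 + j8.784 V
  V2 = 65.9·(cos(60.0°) + j·sin(60.0°)) = 32.95 + j57.07 V
  V3 = 28.9·(cos(45.0°) + j·sin(45.0°)) = 20.44 + j20.44 V
Step 2 — Sum components: V_total = 52.15 + j86.29 V.
Step 3 — Convert to polar: |V_total| = 100.8 V, ∠V_total = 58.9°.

V_total = 100.8∠58.9° V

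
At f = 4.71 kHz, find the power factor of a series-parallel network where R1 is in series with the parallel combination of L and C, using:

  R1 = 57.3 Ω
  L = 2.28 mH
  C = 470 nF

Step 1 — Angular frequency: ω = 2π·f = 2π·4710 = 2.959e+04 rad/s.
Step 2 — Component impedances:
  R1: Z = R = 57.3 Ω
  L: Z = jωL = j·2.959e+04·0.00228 = 0 + j67.47 Ω
  C: Z = 1/(jωC) = -j/(ω·C) = 0 - j71.9 Ω
Step 3 — Parallel branch: L || C = 1/(1/L + 1/C) = 0 + j1097 Ω.
Step 4 — Series with R1: Z_total = R1 + (L || C) = 57.3 + j1097 Ω = 1099∠87.0° Ω.
Step 5 — Power factor: PF = cos(φ) = Re(Z)/|Z| = 57.3/1098.6 = 0.05216.
Step 6 — Type: Im(Z) = 1097 ⇒ lagging (phase φ = 87.0°).

PF = 0.05216 (lagging, φ = 87.0°)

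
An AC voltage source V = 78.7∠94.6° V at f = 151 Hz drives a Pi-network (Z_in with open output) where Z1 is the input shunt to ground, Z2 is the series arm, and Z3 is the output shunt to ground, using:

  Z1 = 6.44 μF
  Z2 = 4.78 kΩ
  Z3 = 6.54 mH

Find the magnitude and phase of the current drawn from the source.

Step 1 — Angular frequency: ω = 2π·f = 2π·151 = 948.8 rad/s.
Step 2 — Component impedances:
  Z1: Z = 1/(jωC) = -j/(ω·C) = 0 - j163.7 Ω
  Z2: Z = R = 4780 Ω
  Z3: Z = jωL = j·948.8·0.00654 = 0 + j6.205 Ω
Step 3 — With open output, the series arm Z2 and the output shunt Z3 appear in series to ground: Z2 + Z3 = 4780 + j6.205 Ω.
Step 4 — Parallel with input shunt Z1: Z_in = Z1 || (Z2 + Z3) = 5.598 - j163.5 Ω = 163.6∠-88.0° Ω.
Step 5 — Source phasor: V = 78.7∠94.6° V = -6.312 + j78.45 V.
Step 6 — Ohm's law: I = V / Z_total = (-6.312 + j78.45) / (5.598 - j163.5) = -0.4806 - j0.02215 A.
Step 7 — Convert to polar: |I| = 0.4811 A, ∠I = -177.4°.

I = 0.4811∠-177.4° A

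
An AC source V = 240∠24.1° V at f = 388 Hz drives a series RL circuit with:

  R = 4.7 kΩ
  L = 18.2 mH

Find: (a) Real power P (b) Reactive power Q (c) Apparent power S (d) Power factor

Step 1 — Angular frequency: ω = 2π·f = 2π·388 = 2438 rad/s.
Step 2 — Component impedances:
  R: Z = R = 4700 Ω
  L: Z = jωL = j·2438·0.0182 = 0 + j44.37 Ω
Step 3 — Series combination: Z_total = R + L = 4700 + j44.37 Ω = 4700∠0.5° Ω.
Step 4 — Source phasor: V = 240∠24.1° V = 219.1 + j98 V.
Step 5 — Current: I = V / Z = 0.04681 + j0.02041 A = 0.05106∠23.6° A.
Step 6 — Complex power: S = V·I* = 12.25 + j0.1157 VA.
Step 7 — Real power: P = Re(S) = 12.25 W.
Step 8 — Reactive power: Q = Im(S) = 0.1157 VAR.
Step 9 — Apparent power: |S| = 12.25 VA.
Step 10 — Power factor: PF = P/|S| = 1 (lagging).

(a) P = 12.25 W  (b) Q = 0.1157 VAR  (c) S = 12.25 VA  (d) PF = 1 (lagging)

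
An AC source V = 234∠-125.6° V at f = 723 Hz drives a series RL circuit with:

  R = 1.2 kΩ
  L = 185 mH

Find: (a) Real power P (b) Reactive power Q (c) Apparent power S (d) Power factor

Step 1 — Angular frequency: ω = 2π·f = 2π·723 = 4543 rad/s.
Step 2 — Component impedances:
  R: Z = R = 1200 Ω
  L: Z = jωL = j·4543·0.185 = 0 + j840.4 Ω
Step 3 — Series combination: Z_total = R + L = 1200 + j840.4 Ω = 1465∠35.0° Ω.
Step 4 — Source phasor: V = 234∠-125.6° V = -136.2 - j190.3 V.
Step 5 — Current: I = V / Z = -0.1507 - j0.05304 A = 0.1597∠-160.6° A.
Step 6 — Complex power: S = V·I* = 30.61 + j21.44 VA.
Step 7 — Real power: P = Re(S) = 30.61 W.
Step 8 — Reactive power: Q = Im(S) = 21.44 VAR.
Step 9 — Apparent power: |S| = 37.38 VA.
Step 10 — Power factor: PF = P/|S| = 0.8191 (lagging).

(a) P = 30.61 W  (b) Q = 21.44 VAR  (c) S = 37.38 VA  (d) PF = 0.8191 (lagging)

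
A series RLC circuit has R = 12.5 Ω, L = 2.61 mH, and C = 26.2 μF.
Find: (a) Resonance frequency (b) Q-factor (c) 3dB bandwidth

Step 1 — Resonance: ω₀ = 1/√(LC) = 1/√(0.00261·2.62e-05) = 3824 rad/s.
Step 2 — f₀ = ω₀/(2π) = 608.6 Hz.
Step 3 — Series Q: Q = ω₀L/R = 3824·0.00261/12.5 = 0.7985.
Step 4 — Bandwidth: Δω = ω₀/Q = 4789 rad/s; BW = Δω/(2π) = 762.2 Hz.

(a) f₀ = 608.6 Hz  (b) Q = 0.7985  (c) BW = 762.2 Hz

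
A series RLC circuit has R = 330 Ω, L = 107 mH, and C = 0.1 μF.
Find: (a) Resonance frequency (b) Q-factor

Step 1 — Resonance condition Im(Z)=0 gives ω₀ = 1/√(LC).
Step 2 — ω₀ = 1/√(0.107·1e-07) = 9667 rad/s.
Step 3 — f₀ = ω₀/(2π) = 1539 Hz.
Step 4 — Series Q: Q = ω₀L/R = 9667·0.107/330 = 3.135.

(a) f₀ = 1539 Hz  (b) Q = 3.135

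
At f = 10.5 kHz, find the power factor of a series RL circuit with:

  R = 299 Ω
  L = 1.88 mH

Step 1 — Angular frequency: ω = 2π·f = 2π·1.05e+04 = 6.597e+04 rad/s.
Step 2 — Component impedances:
  R: Z = R = 299 Ω
  L: Z = jωL = j·6.597e+04·0.00188 = 0 + j124 Ω
Step 3 — Series combination: Z_total = R + L = 299 + j124 Ω = 323.7∠22.5° Ω.
Step 4 — Power factor: PF = cos(φ) = Re(Z)/|Z| = 299/323.7 = 0.9237.
Step 5 — Type: Im(Z) = 124 ⇒ lagging (phase φ = 22.5°).

PF = 0.9237 (lagging, φ = 22.5°)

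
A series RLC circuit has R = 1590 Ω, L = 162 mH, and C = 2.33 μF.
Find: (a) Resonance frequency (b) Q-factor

Step 1 — Resonance condition Im(Z)=0 gives ω₀ = 1/√(LC).
Step 2 — ω₀ = 1/√(0.162·2.33e-06) = 1628 rad/s.
Step 3 — f₀ = ω₀/(2π) = 259.1 Hz.
Step 4 — Series Q: Q = ω₀L/R = 1628·0.162/1590 = 0.1658.

(a) f₀ = 259.1 Hz  (b) Q = 0.1658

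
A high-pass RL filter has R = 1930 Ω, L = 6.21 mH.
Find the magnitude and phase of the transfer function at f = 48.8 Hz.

Step 1 — Angular frequency: ω = 2π·48.8 = 306.6 rad/s.
Step 2 — Transfer function: H(jω) = jωL/(R + jωL).
Step 3 — Numerator jωL = j·1.904; denominator R + jωL = 1930 + j1.904.
Step 4 — H = 9.733e-07 + j0.0009866.
Step 5 — Magnitude: |H| = 0.0009866 (-60.1 dB); phase: φ = 89.9°.

|H| = 0.0009866 (-60.1 dB), φ = 89.9°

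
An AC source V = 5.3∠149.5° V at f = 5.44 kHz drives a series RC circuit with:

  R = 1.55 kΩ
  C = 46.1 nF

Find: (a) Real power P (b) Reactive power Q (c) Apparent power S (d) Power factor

Step 1 — Angular frequency: ω = 2π·f = 2π·5440 = 3.418e+04 rad/s.
Step 2 — Component impedances:
  R: Z = R = 1550 Ω
  C: Z = 1/(jωC) = -j/(ω·C) = 0 - j634.6 Ω
Step 3 — Series combination: Z_total = R + C = 1550 - j634.6 Ω = 1675∠-22.3° Ω.
Step 4 — Source phasor: V = 5.3∠149.5° V = -4.567 + j2.69 V.
Step 5 — Current: I = V / Z = -0.003132 + j0.0004532 A = 0.003164∠171.8° A.
Step 6 — Complex power: S = V·I* = 0.01552 - j0.006355 VA.
Step 7 — Real power: P = Re(S) = 0.01552 W.
Step 8 — Reactive power: Q = Im(S) = -0.006355 VAR.
Step 9 — Apparent power: |S| = 0.01677 VA.
Step 10 — Power factor: PF = P/|S| = 0.9254 (leading).

(a) P = 0.01552 W  (b) Q = -0.006355 VAR  (c) S = 0.01677 VA  (d) PF = 0.9254 (leading)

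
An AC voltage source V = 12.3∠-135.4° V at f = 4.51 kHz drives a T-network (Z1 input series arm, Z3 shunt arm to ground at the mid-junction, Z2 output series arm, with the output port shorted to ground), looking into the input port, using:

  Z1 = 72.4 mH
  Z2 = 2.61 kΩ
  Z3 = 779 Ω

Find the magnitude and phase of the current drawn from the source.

Step 1 — Angular frequency: ω = 2π·f = 2π·4510 = 2.834e+04 rad/s.
Step 2 — Component impedances:
  Z1: Z = jωL = j·2.834e+04·0.0724 = 0 + j2052 Ω
  Z2: Z = R = 2610 Ω
  Z3: Z = R = 779 Ω
Step 3 — With the output port shorted to ground, the output series arm Z2 runs from the junction to ground; the shunt arm Z3 also runs from the junction to ground. They appear in parallel: Z3 || Z2 = 599.9 Ω.
Step 4 — Series with input arm Z1: Z_in = Z1 + (Z3 || Z2) = 599.9 + j2052 Ω = 2138∠73.7° Ω.
Step 5 — Source phasor: V = 12.3∠-135.4° V = -8.758 - j8.636 V.
Step 6 — Ohm's law: I = V / Z_total = (-8.758 - j8.636) / (599.9 + j2052) = -0.005028 + j0.002799 A.
Step 7 — Convert to polar: |I| = 0.005754 A, ∠I = 150.9°.

I = 0.005754∠150.9° A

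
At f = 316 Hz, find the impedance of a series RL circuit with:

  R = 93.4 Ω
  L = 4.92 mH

Step 1 — Angular frequency: ω = 2π·f = 2π·316 = 1985 rad/s.
Step 2 — Component impedances:
  R: Z = R = 93.4 Ω
  L: Z = jωL = j·1985·0.00492 = 0 + j9.769 Ω
Step 3 — Series combination: Z_total = R + L = 93.4 + j9.769 Ω = 93.91∠6.0° Ω.

Z = 93.4 + j9.769 Ω = 93.91∠6.0° Ω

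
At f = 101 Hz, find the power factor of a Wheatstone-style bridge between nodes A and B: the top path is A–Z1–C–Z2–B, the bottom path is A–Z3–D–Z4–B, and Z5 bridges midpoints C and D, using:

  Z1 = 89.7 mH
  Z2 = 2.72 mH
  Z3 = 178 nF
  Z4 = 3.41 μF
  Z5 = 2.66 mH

Step 1 — Angular frequency: ω = 2π·f = 2π·101 = 634.6 rad/s.
Step 2 — Component impedances:
  Z1: Z = jωL = j·634.6·0.0897 = 0 + j56.92 Ω
  Z2: Z = jωL = j·634.6·0.00272 = 0 + j1.726 Ω
  Z3: Z = 1/(jωC) = -j/(ω·C) = 0 - j8853 Ω
  Z4: Z = 1/(jωC) = -j/(ω·C) = 0 - j462.1 Ω
  Z5: Z = jωL = j·634.6·0.00266 = 0 + j1.688 Ω
Step 3 — Bridge requires nodal analysis (the Z5 bridge couples midpoints C and D, so the two paths cannot be reduced to a simple series/parallel combination). Setting node B to ground and injecting 1 A at node A, the 3-node admittance system at A, C, D solves to V_A = Z_AB = 0 + j59.02 Ω = 59.02∠90.0° Ω.
Step 4 — Power factor: PF = cos(φ) = Re(Z)/|Z| = 0/59.02 = 0.
Step 5 — Type: Im(Z) = 59.02 ⇒ lagging (phase φ = 90.0°).

PF = 0 (lagging, φ = 90.0°)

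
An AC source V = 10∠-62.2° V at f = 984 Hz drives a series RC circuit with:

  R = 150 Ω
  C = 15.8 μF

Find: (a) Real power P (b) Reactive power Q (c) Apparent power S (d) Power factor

Step 1 — Angular frequency: ω = 2π·f = 2π·984 = 6183 rad/s.
Step 2 — Component impedances:
  R: Z = R = 150 Ω
  C: Z = 1/(jωC) = -j/(ω·C) = 0 - j10.24 Ω
Step 3 — Series combination: Z_total = R + C = 150 - j10.24 Ω = 150.3∠-3.9° Ω.
Step 4 — Source phasor: V = 10∠-62.2° V = 4.664 - j8.846 V.
Step 5 — Current: I = V / Z = 0.03495 - j0.05659 A = 0.06651∠-58.3° A.
Step 6 — Complex power: S = V·I* = 0.6636 - j0.04529 VA.
Step 7 — Real power: P = Re(S) = 0.6636 W.
Step 8 — Reactive power: Q = Im(S) = -0.04529 VAR.
Step 9 — Apparent power: |S| = 0.6651 VA.
Step 10 — Power factor: PF = P/|S| = 0.9977 (leading).

(a) P = 0.6636 W  (b) Q = -0.04529 VAR  (c) S = 0.6651 VA  (d) PF = 0.9977 (leading)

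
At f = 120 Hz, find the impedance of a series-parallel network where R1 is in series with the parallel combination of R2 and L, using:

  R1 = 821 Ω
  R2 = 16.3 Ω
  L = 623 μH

Step 1 — Angular frequency: ω = 2π·f = 2π·120 = 754 rad/s.
Step 2 — Component impedances:
  R1: Z = R = 821 Ω
  R2: Z = R = 16.3 Ω
  L: Z = jωL = j·754·0.000623 = 0 + j0.4697 Ω
Step 3 — Parallel branch: R2 || L = 1/(1/R2 + 1/L) = 0.01353 + j0.4693 Ω.
Step 4 — Series with R1: Z_total = R1 + (R2 || L) = 821 + j0.4693 Ω = 821∠0.0° Ω.

Z = 821 + j0.4693 Ω = 821∠0.0° Ω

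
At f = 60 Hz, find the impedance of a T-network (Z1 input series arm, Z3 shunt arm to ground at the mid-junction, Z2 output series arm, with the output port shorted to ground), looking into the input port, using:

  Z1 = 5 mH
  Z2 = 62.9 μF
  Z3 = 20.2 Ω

Step 1 — Angular frequency: ω = 2π·f = 2π·60 = 377 rad/s.
Step 2 — Component impedances:
  Z1: Z = jωL = j·377·0.005 = 0 + j1.885 Ω
  Z2: Z = 1/(jωC) = -j/(ω·C) = 0 - j42.17 Ω
  Z3: Z = R = 20.2 Ω
Step 3 — With the output port shorted to ground, the output series arm Z2 runs from the junction to ground; the shunt arm Z3 also runs from the junction to ground. They appear in parallel: Z3 || Z2 = 16.43 - j7.87 Ω.
Step 4 — Series with input arm Z1: Z_in = Z1 + (Z3 || Z2) = 16.43 - j5.985 Ω = 17.49∠-20.0° Ω.

Z = 16.43 - j5.985 Ω = 17.49∠-20.0° Ω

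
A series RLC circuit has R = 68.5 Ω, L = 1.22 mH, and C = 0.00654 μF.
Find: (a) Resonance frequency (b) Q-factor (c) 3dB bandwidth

Step 1 — Resonance condition Im(Z)=0 gives ω₀ = 1/√(LC).
Step 2 — ω₀ = 1/√(0.00122·6.54e-09) = 3.54e+05 rad/s.
Step 3 — f₀ = ω₀/(2π) = 5.634e+04 Hz.
Step 4 — Series Q: Q = ω₀L/R = 3.54e+05·0.00122/68.5 = 6.305.
Step 5 — 3dB bandwidth: Δω = ω₀/Q = 5.615e+04 rad/s; BW = Δω/(2π) = 8936 Hz.

(a) f₀ = 5.634e+04 Hz  (b) Q = 6.305  (c) BW = 8936 Hz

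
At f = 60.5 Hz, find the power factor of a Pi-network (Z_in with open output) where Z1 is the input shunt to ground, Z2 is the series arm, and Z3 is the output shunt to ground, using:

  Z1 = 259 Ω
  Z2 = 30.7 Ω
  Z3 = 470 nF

Step 1 — Angular frequency: ω = 2π·f = 2π·60.5 = 380.1 rad/s.
Step 2 — Component impedances:
  Z1: Z = R = 259 Ω
  Z2: Z = R = 30.7 Ω
  Z3: Z = 1/(jωC) = -j/(ω·C) = 0 - j5597 Ω
Step 3 — With open output, the series arm Z2 and the output shunt Z3 appear in series to ground: Z2 + Z3 = 30.7 - j5597 Ω.
Step 4 — Parallel with input shunt Z1: Z_in = Z1 || (Z2 + Z3) = 258.4 - j11.95 Ω = 258.7∠-2.6° Ω.
Step 5 — Power factor: PF = cos(φ) = Re(Z)/|Z| = 258.38/258.66 = 0.9989.
Step 6 — Type: Im(Z) = -11.95 ⇒ leading (phase φ = -2.6°).

PF = 0.9989 (leading, φ = -2.6°)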